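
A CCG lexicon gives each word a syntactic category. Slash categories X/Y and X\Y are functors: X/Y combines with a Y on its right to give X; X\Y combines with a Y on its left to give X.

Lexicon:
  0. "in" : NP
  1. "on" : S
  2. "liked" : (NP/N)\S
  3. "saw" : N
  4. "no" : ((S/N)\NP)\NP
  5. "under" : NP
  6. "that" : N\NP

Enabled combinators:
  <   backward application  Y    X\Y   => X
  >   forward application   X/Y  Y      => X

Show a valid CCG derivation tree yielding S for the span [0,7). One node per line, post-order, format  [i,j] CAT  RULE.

[0,1] NP  lex  "in"
[1,2] S  lex  "on"
[2,3] (NP/N)\S  lex  "liked"
[1,3] NP/N  <  k=2
[3,4] N  lex  "saw"
[1,4] NP  >  k=3
[4,5] ((S/N)\NP)\NP  lex  "no"
[1,5] (S/N)\NP  <  k=4
[0,5] S/N  <  k=1
[5,6] NP  lex  "under"
[6,7] N\NP  lex  "that"
[5,7] N  <  k=6
[0,7] S  >  k=5

[0,7] S   >
  [0,5] S/N   <
    [0,1] "in" : NP
    [1,5] (S/N)\NP   <
      [1,4] NP   >
        [1,3] NP/N   <
          [1,2] "on" : S
          [2,3] "liked" : (NP/N)\S
        [3,4] "saw" : N
      [4,5] "no" : ((S/N)\NP)\NP
  [5,7] N   <
    [5,6] "under" : NP
    [6,7] "that" : N\NP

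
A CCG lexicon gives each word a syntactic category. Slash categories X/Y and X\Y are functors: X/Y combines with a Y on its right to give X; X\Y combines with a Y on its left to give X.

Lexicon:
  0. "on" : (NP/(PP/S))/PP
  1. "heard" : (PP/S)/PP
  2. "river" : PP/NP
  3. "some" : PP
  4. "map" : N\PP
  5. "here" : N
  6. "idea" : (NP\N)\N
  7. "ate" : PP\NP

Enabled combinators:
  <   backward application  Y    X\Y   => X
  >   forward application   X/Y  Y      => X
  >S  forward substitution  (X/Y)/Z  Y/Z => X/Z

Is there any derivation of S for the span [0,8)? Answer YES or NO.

(NP/(PP/S))/PP (PP/S)/PP PP/NP PP N\PP N (NP\N)\N PP\NP
CKY chart[0,8] = {PP}; S ∉ chart

NO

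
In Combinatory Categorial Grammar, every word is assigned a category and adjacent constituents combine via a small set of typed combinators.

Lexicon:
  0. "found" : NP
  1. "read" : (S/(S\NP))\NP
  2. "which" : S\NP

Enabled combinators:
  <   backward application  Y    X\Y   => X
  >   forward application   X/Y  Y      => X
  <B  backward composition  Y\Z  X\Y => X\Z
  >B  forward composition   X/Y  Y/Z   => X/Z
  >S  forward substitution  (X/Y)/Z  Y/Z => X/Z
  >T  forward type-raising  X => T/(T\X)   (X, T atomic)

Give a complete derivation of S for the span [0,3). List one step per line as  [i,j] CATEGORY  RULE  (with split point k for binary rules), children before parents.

[0,3] S   >
  [0,2] S/(S\NP)   <
    [0,1] "found" : NP
    [1,2] "read" : (S/(S\NP))\NP
  [2,3] "which" : S\NP

[0,1] NP  lex  "found"
[1,2] (S/(S\NP))\NP  lex  "read"
[0,2] S/(S\NP)  <  k=1
[2,3] S\NP  lex  "which"
[0,3] S  >  k=2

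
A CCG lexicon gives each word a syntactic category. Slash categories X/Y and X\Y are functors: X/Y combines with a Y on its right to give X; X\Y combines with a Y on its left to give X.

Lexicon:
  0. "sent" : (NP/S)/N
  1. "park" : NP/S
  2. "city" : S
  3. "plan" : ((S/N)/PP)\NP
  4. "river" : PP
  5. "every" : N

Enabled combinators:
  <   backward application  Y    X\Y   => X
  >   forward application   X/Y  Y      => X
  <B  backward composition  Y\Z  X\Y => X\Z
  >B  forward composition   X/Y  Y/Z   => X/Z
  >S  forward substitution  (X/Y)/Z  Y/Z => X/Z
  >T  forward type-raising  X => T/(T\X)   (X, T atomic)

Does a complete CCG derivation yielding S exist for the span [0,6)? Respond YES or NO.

NO

(NP/S)/N NP/S S ((S/N)/PP)\NP PP N
CKY chart[0,6] = {(NP/S)/(N\S), N/(N\NP), NP, NP/(NP\NP), NP/(N\N), PP/(PP\NP), S/(S\NP)}; S ∉ chart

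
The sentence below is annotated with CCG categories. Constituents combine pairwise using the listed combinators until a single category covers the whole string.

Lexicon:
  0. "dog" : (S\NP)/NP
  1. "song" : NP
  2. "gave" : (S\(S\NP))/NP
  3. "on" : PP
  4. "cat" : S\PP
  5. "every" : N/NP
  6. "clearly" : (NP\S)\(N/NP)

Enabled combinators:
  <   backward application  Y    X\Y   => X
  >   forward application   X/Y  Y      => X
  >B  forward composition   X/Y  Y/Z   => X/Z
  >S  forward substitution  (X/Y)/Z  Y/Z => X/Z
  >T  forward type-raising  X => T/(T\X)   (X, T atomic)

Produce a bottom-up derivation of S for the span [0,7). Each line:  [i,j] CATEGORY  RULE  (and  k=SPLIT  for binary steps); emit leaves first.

[0,7] S   <
  [0,2] S\NP   >
    [0,1] "dog" : (S\NP)/NP
    [1,2] "song" : NP
  [2,7] S\(S\NP)   >
    [2,3] "gave" : (S\(S\NP))/NP
    [3,7] NP   <
      [3,5] S   >
        [3,4] S/(S\PP)   >T
          [3,4] "on" : PP
        [4,5] "cat" : S\PP
      [5,7] NP\S   <
        [5,6] "every" : N/NP
        [6,7] "clearly" : (NP\S)\(N/NP)

[0,1] (S\NP)/NP  lex  "dog"
[1,2] NP  lex  "song"
[0,2] S\NP  >  k=1
[2,3] (S\(S\NP))/NP  lex  "gave"
[3,4] PP  lex  "on"
[3,4] S/(S\PP)  >T
[4,5] S\PP  lex  "cat"
[3,5] S  >  k=4
[5,6] N/NP  lex  "every"
[6,7] (NP\S)\(N/NP)  lex  "clearly"
[5,7] NP\S  <  k=6
[3,7] NP  <  k=5
[2,7] S\(S\NP)  >  k=3
[0,7] S  <  k=2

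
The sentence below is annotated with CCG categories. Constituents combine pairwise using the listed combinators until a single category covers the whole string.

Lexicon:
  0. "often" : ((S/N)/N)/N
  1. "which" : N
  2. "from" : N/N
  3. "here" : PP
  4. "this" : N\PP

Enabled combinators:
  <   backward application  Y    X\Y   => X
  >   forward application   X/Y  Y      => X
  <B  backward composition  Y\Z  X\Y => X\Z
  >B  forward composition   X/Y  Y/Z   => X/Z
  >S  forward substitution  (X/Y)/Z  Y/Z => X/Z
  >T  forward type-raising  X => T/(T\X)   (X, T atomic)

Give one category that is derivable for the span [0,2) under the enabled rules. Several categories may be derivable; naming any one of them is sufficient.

(S/N)/N

[0,5] S   >
  [0,3] S/N   >S
    [0,2] (S/N)/N   >
      [0,1] "often" : ((S/N)/N)/N
      [1,2] "which" : N
    [2,3] "from" : N/N
  [3,5] N   >
    [3,4] N/(N\PP)   >T
      [3,4] "here" : PP
    [4,5] "this" : N\PP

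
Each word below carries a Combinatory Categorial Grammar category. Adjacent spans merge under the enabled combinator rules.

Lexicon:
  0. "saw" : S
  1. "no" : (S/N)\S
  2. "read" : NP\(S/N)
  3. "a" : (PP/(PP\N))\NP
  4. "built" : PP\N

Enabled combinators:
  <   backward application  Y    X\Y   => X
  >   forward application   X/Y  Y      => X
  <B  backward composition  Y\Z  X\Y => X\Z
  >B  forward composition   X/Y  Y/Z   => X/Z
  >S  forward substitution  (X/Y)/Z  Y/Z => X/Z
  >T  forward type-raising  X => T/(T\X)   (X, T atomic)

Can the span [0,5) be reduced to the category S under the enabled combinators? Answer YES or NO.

NO

S (S/N)\S NP\(S/N) (PP/(PP\N))\NP PP\N
CKY chart[0,5] = {N/(N\PP), NP/(NP\PP), PP, PP/(PP\PP), S/(S\PP)}; S ∉ chart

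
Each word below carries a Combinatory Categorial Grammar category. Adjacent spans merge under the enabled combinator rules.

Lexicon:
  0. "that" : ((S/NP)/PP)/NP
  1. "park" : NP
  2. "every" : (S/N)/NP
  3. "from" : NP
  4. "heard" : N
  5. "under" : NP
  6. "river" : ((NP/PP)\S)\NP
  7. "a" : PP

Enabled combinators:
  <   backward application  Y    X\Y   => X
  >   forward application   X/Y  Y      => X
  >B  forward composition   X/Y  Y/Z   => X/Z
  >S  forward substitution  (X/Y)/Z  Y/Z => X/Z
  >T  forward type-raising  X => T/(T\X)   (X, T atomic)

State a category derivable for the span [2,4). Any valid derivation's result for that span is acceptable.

S/N

[0,8] S   >
  [0,7] S/PP   >S
    [0,2] (S/NP)/PP   >
      [0,1] "that" : ((S/NP)/PP)/NP
      [1,2] "park" : NP
    [2,7] NP/PP   <
      [2,5] S   >
        [2,4] S/N   >
          [2,3] "every" : (S/N)/NP
          [3,4] "from" : NP
        [4,5] "heard" : N
      [5,7] (NP/PP)\S   <
        [5,6] "under" : NP
        [6,7] "river" : ((NP/PP)\S)\NP
  [7,8] "a" : PP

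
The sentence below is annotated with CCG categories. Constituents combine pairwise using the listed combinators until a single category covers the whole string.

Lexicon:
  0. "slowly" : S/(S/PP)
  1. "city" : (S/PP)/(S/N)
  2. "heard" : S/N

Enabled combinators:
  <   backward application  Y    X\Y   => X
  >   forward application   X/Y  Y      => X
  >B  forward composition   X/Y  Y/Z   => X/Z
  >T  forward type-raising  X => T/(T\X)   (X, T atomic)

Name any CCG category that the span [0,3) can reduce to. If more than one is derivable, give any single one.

[0,3] S   >
  [0,1] "slowly" : S/(S/PP)
  [1,3] S/PP   >
    [1,2] "city" : (S/PP)/(S/N)
    [2,3] "heard" : S/N

S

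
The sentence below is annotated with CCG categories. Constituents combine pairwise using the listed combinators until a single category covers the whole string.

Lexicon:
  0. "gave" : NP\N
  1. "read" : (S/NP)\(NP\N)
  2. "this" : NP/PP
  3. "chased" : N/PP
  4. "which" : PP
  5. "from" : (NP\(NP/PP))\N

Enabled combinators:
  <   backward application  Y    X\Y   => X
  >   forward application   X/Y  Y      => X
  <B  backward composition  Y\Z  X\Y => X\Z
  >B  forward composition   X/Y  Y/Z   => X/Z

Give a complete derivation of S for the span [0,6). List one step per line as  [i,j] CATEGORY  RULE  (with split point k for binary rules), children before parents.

[0,1] NP\N  lex  "gave"
[1,2] (S/NP)\(NP\N)  lex  "read"
[0,2] S/NP  <  k=1
[2,3] NP/PP  lex  "this"
[3,4] N/PP  lex  "chased"
[4,5] PP  lex  "which"
[3,5] N  >  k=4
[5,6] (NP\(NP/PP))\N  lex  "from"
[3,6] NP\(NP/PP)  <  k=5
[2,6] NP  <  k=3
[0,6] S  >  k=2

[0,6] S   >
  [0,2] S/NP   <
    [0,1] "gave" : NP\N
    [1,2] "read" : (S/NP)\(NP\N)
  [2,6] NP   <
    [2,3] "this" : NP/PP
    [3,6] NP\(NP/PP)   <
      [3,5] N   >
        [3,4] "chased" : N/PP
        [4,5] "which" : PP
      [5,6] "from" : (NP\(NP/PP))\N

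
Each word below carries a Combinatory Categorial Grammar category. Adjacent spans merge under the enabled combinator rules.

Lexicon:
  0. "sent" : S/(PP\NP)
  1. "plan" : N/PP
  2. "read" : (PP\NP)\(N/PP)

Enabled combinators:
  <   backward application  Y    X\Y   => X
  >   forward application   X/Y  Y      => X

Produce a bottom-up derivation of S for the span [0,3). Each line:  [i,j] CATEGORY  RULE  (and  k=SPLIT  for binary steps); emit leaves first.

[0,3] S   >
  [0,1] "sent" : S/(PP\NP)
  [1,3] PP\NP   <
    [1,2] "plan" : N/PP
    [2,3] "read" : (PP\NP)\(N/PP)

[0,1] S/(PP\NP)  lex  "sent"
[1,2] N/PP  lex  "plan"
[2,3] (PP\NP)\(N/PP)  lex  "read"
[1,3] PP\NP  <  k=2
[0,3] S  >  k=1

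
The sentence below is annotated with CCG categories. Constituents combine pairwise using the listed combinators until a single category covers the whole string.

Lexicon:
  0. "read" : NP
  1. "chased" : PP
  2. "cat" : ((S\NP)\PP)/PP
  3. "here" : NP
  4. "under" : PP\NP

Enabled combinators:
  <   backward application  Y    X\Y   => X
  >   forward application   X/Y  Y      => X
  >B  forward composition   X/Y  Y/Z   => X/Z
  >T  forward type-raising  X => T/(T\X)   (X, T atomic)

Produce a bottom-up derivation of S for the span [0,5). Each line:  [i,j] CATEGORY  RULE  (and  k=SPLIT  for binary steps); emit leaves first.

[0,5] S   <
  [0,1] "read" : NP
  [1,5] S\NP   <
    [1,2] "chased" : PP
    [2,5] (S\NP)\PP   >
      [2,3] "cat" : ((S\NP)\PP)/PP
      [3,5] PP   <
        [3,4] "here" : NP
        [4,5] "under" : PP\NP

[0,1] NP  lex  "read"
[1,2] PP  lex  "chased"
[2,3] ((S\NP)\PP)/PP  lex  "cat"
[3,4] NP  lex  "here"
[4,5] PP\NP  lex  "under"
[3,5] PP  <  k=4
[2,5] (S\NP)\PP  >  k=3
[1,5] S\NP  <  k=2
[0,5] S  <  k=1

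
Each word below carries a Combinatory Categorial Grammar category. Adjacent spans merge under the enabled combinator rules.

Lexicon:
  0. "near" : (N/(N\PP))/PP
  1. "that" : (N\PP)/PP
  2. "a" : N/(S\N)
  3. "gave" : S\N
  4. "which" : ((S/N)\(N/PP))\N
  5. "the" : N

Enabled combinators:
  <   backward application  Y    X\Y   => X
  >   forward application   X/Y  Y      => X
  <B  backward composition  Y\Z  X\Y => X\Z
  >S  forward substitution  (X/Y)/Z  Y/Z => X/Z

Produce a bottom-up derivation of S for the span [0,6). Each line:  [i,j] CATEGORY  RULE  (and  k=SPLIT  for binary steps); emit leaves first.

[0,6] S   >
  [0,5] S/N   <
    [0,2] N/PP   >S
      [0,1] "near" : (N/(N\PP))/PP
      [1,2] "that" : (N\PP)/PP
    [2,5] (S/N)\(N/PP)   <
      [2,4] N   >
        [2,3] "a" : N/(S\N)
        [3,4] "gave" : S\N
      [4,5] "which" : ((S/N)\(N/PP))\N
  [5,6] "the" : N

[0,1] (N/(N\PP))/PP  lex  "near"
[1,2] (N\PP)/PP  lex  "that"
[0,2] N/PP  >S  k=1
[2,3] N/(S\N)  lex  "a"
[3,4] S\N  lex  "gave"
[2,4] N  >  k=3
[4,5] ((S/N)\(N/PP))\N  lex  "which"
[2,5] (S/N)\(N/PP)  <  k=4
[0,5] S/N  <  k=2
[5,6] N  lex  "the"
[0,6] S  >  k=5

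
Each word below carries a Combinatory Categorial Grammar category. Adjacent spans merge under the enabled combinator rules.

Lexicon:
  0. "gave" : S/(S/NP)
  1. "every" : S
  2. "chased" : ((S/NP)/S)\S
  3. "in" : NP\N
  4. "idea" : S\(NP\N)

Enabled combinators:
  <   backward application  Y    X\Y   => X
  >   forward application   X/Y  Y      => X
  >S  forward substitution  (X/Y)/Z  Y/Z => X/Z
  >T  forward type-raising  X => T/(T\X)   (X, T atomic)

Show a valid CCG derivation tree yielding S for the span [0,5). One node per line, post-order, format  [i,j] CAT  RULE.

[0,1] S/(S/NP)  lex  "gave"
[1,2] S  lex  "every"
[2,3] ((S/NP)/S)\S  lex  "chased"
[1,3] (S/NP)/S  <  k=2
[3,4] NP\N  lex  "in"
[4,5] S\(NP\N)  lex  "idea"
[3,5] S  <  k=4
[1,5] S/NP  >  k=3
[0,5] S  >  k=1

[0,5] S   >
  [0,1] "gave" : S/(S/NP)
  [1,5] S/NP   >
    [1,3] (S/NP)/S   <
      [1,2] "every" : S
      [2,3] "chased" : ((S/NP)/S)\S
    [3,5] S   <
      [3,4] "in" : NP\N
      [4,5] "idea" : S\(NP\N)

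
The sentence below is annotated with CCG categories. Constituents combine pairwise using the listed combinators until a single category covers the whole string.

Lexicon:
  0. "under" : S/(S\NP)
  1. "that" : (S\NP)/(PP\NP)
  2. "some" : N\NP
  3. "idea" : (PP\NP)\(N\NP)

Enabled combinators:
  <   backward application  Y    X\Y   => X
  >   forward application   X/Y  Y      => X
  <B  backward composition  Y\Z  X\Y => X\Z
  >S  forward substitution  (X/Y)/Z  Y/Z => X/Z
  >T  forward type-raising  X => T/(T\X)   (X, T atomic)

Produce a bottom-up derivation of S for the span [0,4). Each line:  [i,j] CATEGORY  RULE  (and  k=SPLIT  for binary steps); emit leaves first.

[0,4] S   >
  [0,1] "under" : S/(S\NP)
  [1,4] S\NP   >
    [1,2] "that" : (S\NP)/(PP\NP)
    [2,4] PP\NP   <
      [2,3] "some" : N\NP
      [3,4] "idea" : (PP\NP)\(N\NP)

[0,1] S/(S\NP)  lex  "under"
[1,2] (S\NP)/(PP\NP)  lex  "that"
[2,3] N\NP  lex  "some"
[3,4] (PP\NP)\(N\NP)  lex  "idea"
[2,4] PP\NP  <  k=3
[1,4] S\NP  >  k=2
[0,4] S  >  k=1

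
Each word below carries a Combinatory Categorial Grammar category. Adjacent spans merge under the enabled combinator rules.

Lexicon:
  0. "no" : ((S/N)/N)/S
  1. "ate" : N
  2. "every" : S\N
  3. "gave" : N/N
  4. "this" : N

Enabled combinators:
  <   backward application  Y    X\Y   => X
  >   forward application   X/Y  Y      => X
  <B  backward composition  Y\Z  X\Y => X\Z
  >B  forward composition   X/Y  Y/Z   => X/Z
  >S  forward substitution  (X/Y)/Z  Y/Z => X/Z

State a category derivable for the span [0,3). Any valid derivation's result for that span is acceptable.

(S/N)/N

[0,5] S   >
  [0,4] S/N   >S
    [0,3] (S/N)/N   >
      [0,1] "no" : ((S/N)/N)/S
      [1,3] S   <
        [1,2] "ate" : N
        [2,3] "every" : S\N
    [3,4] "gave" : N/N
  [4,5] "this" : N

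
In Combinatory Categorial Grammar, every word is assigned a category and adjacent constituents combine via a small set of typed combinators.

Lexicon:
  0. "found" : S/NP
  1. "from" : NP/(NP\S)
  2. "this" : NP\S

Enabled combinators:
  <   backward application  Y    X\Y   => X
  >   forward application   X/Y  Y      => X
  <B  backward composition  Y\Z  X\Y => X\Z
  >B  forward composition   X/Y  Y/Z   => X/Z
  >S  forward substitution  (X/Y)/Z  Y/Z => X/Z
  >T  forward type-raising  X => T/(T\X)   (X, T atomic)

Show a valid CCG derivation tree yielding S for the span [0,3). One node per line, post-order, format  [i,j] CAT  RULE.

[0,3] S   >
  [0,1] "found" : S/NP
  [1,3] NP   >
    [1,2] "from" : NP/(NP\S)
    [2,3] "this" : NP\S

[0,1] S/NP  lex  "found"
[1,2] NP/(NP\S)  lex  "from"
[2,3] NP\S  lex  "this"
[1,3] NP  >  k=2
[0,3] S  >  k=1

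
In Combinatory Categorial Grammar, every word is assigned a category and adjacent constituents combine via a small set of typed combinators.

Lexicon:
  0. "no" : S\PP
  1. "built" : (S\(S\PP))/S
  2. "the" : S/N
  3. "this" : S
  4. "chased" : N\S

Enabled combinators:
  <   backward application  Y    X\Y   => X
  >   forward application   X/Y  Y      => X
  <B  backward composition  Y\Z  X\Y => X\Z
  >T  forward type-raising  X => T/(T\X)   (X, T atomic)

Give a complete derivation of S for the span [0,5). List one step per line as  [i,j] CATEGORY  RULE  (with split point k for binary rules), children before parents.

[0,5] S   <
  [0,1] "no" : S\PP
  [1,5] S\(S\PP)   >
    [1,2] "built" : (S\(S\PP))/S
    [2,5] S   >
      [2,3] "the" : S/N
      [3,5] N   <
        [3,4] "this" : S
        [4,5] "chased" : N\S

[0,1] S\PP  lex  "no"
[1,2] (S\(S\PP))/S  lex  "built"
[2,3] S/N  lex  "the"
[3,4] S  lex  "this"
[4,5] N\S  lex  "chased"
[3,5] N  <  k=4
[2,5] S  >  k=3
[1,5] S\(S\PP)  >  k=2
[0,5] S  <  k=1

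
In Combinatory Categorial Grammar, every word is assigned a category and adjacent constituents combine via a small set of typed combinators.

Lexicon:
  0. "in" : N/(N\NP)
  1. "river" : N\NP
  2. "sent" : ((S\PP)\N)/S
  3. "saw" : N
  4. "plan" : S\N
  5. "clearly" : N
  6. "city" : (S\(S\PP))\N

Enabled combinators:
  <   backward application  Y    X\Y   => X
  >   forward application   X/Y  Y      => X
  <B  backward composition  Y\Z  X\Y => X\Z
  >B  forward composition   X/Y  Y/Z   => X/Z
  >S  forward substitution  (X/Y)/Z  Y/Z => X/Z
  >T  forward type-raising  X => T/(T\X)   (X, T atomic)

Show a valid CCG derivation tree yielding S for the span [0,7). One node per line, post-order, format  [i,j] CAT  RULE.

[0,7] S   <
  [0,2] N   >
    [0,1] "in" : N/(N\NP)
    [1,2] "river" : N\NP
  [2,7] S\N   <B
    [2,5] (S\PP)\N   >
      [2,3] "sent" : ((S\PP)\N)/S
      [3,5] S   >
        [3,4] S/(S\N)   >T
          [3,4] "saw" : N
        [4,5] "plan" : S\N
    [5,7] S\(S\PP)   <
      [5,6] "clearly" : N
      [6,7] "city" : (S\(S\PP))\N

[0,1] N/(N\NP)  lex  "in"
[1,2] N\NP  lex  "river"
[0,2] N  >  k=1
[2,3] ((S\PP)\N)/S  lex  "sent"
[3,4] N  lex  "saw"
[3,4] S/(S\N)  >T
[4,5] S\N  lex  "plan"
[3,5] S  >  k=4
[2,5] (S\PP)\N  >  k=3
[5,6] N  lex  "clearly"
[6,7] (S\(S\PP))\N  lex  "city"
[5,7] S\(S\PP)  <  k=6
[2,7] S\N  <B  k=5
[0,7] S  <  k=2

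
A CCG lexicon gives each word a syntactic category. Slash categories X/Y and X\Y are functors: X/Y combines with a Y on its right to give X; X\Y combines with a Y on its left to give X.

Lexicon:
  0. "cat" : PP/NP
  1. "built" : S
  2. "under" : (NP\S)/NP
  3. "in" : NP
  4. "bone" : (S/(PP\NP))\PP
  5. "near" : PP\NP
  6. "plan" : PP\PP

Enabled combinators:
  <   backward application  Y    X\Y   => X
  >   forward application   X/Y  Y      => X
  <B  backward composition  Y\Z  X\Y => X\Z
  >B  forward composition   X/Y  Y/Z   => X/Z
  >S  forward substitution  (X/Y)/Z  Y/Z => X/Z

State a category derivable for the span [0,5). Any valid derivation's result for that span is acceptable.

[0,7] S   >
  [0,5] S/(PP\NP)   <
    [0,4] PP   >
      [0,1] "cat" : PP/NP
      [1,4] NP   <
        [1,2] "built" : S
        [2,4] NP\S   >
          [2,3] "under" : (NP\S)/NP
          [3,4] "in" : NP
    [4,5] "bone" : (S/(PP\NP))\PP
  [5,7] PP\NP   <B
    [5,6] "near" : PP\NP
    [6,7] "plan" : PP\PP

S/(PP\NP)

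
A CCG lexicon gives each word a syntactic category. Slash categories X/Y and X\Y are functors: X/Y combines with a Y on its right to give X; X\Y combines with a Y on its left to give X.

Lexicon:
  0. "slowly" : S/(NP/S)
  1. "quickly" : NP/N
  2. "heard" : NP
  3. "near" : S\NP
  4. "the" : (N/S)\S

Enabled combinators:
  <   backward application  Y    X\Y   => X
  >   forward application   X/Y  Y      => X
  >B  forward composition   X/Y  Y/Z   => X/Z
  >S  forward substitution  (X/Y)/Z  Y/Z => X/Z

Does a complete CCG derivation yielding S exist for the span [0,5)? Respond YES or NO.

[0,5] S   >
  [0,1] "slowly" : S/(NP/S)
  [1,5] NP/S   >B
    [1,2] "quickly" : NP/N
    [2,5] N/S   <
      [2,4] S   <
        [2,3] "heard" : NP
        [3,4] "near" : S\NP
      [4,5] "the" : (N/S)\S

YES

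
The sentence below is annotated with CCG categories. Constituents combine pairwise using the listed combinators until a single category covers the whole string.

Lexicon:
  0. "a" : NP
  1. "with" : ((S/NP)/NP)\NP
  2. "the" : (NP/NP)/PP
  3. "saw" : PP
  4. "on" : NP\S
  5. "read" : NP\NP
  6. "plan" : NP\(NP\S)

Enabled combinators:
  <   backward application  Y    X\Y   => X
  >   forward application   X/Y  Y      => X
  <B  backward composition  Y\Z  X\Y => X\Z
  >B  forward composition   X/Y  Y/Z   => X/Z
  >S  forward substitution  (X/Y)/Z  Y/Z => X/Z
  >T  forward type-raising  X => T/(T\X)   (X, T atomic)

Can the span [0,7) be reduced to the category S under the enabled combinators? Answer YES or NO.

YES

[0,7] S   >
  [0,4] S/NP   >S
    [0,2] (S/NP)/NP   <
      [0,1] "a" : NP
      [1,2] "with" : ((S/NP)/NP)\NP
    [2,4] NP/NP   >
      [2,3] "the" : (NP/NP)/PP
      [3,4] "saw" : PP
  [4,7] NP   <
    [4,6] NP\S   <B
      [4,5] "on" : NP\S
      [5,6] "read" : NP\NP
    [6,7] "plan" : NP\(NP\S)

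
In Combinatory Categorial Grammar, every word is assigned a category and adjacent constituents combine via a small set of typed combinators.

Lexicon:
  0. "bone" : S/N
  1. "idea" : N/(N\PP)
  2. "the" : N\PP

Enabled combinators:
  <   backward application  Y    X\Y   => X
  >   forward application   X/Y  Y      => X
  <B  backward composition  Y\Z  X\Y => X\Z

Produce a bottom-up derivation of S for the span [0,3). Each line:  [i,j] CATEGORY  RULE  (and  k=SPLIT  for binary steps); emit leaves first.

[0,3] S   >
  [0,1] "bone" : S/N
  [1,3] N   >
    [1,2] "idea" : N/(N\PP)
    [2,3] "the" : N\PP

[0,1] S/N  lex  "bone"
[1,2] N/(N\PP)  lex  "idea"
[2,3] N\PP  lex  "the"
[1,3] N  >  k=2
[0,3] S  >  k=1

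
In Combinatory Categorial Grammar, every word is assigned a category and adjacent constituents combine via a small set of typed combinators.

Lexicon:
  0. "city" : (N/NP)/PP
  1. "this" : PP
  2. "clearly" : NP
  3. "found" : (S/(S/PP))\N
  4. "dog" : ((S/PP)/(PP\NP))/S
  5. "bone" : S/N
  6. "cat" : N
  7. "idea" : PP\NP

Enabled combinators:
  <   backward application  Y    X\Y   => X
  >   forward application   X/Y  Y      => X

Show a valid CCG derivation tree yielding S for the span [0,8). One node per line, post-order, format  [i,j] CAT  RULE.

[0,8] S   >
  [0,4] S/(S/PP)   <
    [0,3] N   >
      [0,2] N/NP   >
        [0,1] "city" : (N/NP)/PP
        [1,2] "this" : PP
      [2,3] "clearly" : NP
    [3,4] "found" : (S/(S/PP))\N
  [4,8] S/PP   >
    [4,7] (S/PP)/(PP\NP)   >
      [4,5] "dog" : ((S/PP)/(PP\NP))/S
      [5,7] S   >
        [5,6] "bone" : S/N
        [6,7] "cat" : N
    [7,8] "idea" : PP\NP

[0,1] (N/NP)/PP  lex  "city"
[1,2] PP  lex  "this"
[0,2] N/NP  >  k=1
[2,3] NP  lex  "clearly"
[0,3] N  >  k=2
[3,4] (S/(S/PP))\N  lex  "found"
[0,4] S/(S/PP)  <  k=3
[4,5] ((S/PP)/(PP\NP))/S  lex  "dog"
[5,6] S/N  lex  "bone"
[6,7] N  lex  "cat"
[5,7] S  >  k=6
[4,7] (S/PP)/(PP\NP)  >  k=5
[7,8] PP\NP  lex  "idea"
[4,8] S/PP  >  k=7
[0,8] S  >  k=4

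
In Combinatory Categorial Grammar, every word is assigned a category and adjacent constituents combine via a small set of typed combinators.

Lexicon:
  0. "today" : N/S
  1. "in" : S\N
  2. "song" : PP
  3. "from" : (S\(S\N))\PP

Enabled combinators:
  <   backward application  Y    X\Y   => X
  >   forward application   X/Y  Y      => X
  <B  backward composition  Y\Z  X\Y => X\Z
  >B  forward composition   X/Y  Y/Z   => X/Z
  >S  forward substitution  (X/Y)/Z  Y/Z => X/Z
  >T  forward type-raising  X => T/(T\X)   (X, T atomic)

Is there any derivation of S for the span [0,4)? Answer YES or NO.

NO

N/S S\N PP (S\(S\N))\PP
CKY chart[0,4] = {N, N/(N\N), N/(S\S), NP/(NP\N), PP/(PP\N), S/(S\N)}; S ∉ chart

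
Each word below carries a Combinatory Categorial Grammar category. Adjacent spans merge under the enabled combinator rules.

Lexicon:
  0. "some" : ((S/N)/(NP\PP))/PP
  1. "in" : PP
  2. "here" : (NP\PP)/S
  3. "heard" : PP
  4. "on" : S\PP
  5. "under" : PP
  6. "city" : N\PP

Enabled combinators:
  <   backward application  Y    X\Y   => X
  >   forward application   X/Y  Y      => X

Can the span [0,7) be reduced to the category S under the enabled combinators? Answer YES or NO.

YES

[0,7] S   >
  [0,5] S/N   >
    [0,2] (S/N)/(NP\PP)   >
      [0,1] "some" : ((S/N)/(NP\PP))/PP
      [1,2] "in" : PP
    [2,5] NP\PP   >
      [2,3] "here" : (NP\PP)/S
      [3,5] S   <
        [3,4] "heard" : PP
        [4,5] "on" : S\PP
  [5,7] N   <
    [5,6] "under" : PP
    [6,7] "city" : N\PP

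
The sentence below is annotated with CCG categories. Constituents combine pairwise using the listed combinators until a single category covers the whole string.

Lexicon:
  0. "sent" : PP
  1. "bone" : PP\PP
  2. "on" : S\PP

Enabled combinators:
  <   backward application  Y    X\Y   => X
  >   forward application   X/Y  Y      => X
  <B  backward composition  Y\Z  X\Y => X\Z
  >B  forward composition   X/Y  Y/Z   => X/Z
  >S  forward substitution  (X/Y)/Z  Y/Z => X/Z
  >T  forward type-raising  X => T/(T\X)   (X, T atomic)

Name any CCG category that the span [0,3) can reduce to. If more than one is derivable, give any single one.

[0,3] S   <
  [0,1] "sent" : PP
  [1,3] S\PP   <B
    [1,2] "bone" : PP\PP
    [2,3] "on" : S\PP

S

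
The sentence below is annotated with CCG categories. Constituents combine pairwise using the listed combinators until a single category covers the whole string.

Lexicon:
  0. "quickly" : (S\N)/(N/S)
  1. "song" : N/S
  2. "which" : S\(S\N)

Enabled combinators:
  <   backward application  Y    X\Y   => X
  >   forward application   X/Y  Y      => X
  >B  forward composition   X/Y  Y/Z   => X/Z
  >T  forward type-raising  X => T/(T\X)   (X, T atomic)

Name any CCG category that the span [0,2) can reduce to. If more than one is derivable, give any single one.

S\N

[0,3] S   <
  [0,2] S\N   >
    [0,1] "quickly" : (S\N)/(N/S)
    [1,2] "song" : N/S
  [2,3] "which" : S\(S\N)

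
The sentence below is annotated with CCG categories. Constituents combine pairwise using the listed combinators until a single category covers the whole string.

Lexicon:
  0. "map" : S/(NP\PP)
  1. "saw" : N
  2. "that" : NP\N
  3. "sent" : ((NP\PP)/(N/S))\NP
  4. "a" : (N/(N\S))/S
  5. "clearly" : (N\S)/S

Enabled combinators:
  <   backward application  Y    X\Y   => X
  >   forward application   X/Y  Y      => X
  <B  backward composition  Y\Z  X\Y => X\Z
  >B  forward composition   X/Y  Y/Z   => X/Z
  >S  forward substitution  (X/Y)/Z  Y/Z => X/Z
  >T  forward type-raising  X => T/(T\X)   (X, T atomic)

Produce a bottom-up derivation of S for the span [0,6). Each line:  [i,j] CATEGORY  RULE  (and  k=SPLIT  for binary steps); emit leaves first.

[0,1] S/(NP\PP)  lex  "map"
[1,2] N  lex  "saw"
[2,3] NP\N  lex  "that"
[1,3] NP  <  k=2
[3,4] ((NP\PP)/(N/S))\NP  lex  "sent"
[1,4] (NP\PP)/(N/S)  <  k=3
[4,5] (N/(N\S))/S  lex  "a"
[5,6] (N\S)/S  lex  "clearly"
[4,6] N/S  >S  k=5
[1,6] NP\PP  >  k=4
[0,6] S  >  k=1

[0,6] S   >
  [0,1] "map" : S/(NP\PP)
  [1,6] NP\PP   >
    [1,4] (NP\PP)/(N/S)   <
      [1,3] NP   <
        [1,2] "saw" : N
        [2,3] "that" : NP\N
      [3,4] "sent" : ((NP\PP)/(N/S))\NP
    [4,6] N/S   >S
      [4,5] "a" : (N/(N\S))/S
      [5,6] "clearly" : (N\S)/S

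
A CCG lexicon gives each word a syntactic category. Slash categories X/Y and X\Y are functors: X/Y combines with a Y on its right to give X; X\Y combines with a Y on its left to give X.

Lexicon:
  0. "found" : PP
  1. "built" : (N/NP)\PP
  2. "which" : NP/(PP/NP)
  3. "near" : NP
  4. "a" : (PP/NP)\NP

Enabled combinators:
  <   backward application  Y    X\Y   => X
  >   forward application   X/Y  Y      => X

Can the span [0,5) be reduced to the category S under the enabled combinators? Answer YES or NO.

PP (N/NP)\PP NP/(PP/NP) NP (PP/NP)\NP
CKY chart[0,5] = {N}; S ∉ chart

NO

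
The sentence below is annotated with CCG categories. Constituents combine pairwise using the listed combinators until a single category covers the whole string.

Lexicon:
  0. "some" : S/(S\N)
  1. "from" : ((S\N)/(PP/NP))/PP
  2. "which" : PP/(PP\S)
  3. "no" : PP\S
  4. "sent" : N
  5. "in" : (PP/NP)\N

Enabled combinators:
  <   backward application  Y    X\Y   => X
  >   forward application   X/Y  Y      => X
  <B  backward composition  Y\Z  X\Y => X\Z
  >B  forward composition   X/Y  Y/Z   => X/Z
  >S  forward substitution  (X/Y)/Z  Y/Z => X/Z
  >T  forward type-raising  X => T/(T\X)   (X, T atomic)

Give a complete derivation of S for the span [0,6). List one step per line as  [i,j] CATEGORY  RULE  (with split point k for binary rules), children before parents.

[0,1] S/(S\N)  lex  "some"
[1,2] ((S\N)/(PP/NP))/PP  lex  "from"
[2,3] PP/(PP\S)  lex  "which"
[3,4] PP\S  lex  "no"
[2,4] PP  >  k=3
[1,4] (S\N)/(PP/NP)  >  k=2
[4,5] N  lex  "sent"
[5,6] (PP/NP)\N  lex  "in"
[4,6] PP/NP  <  k=5
[1,6] S\N  >  k=4
[0,6] S  >  k=1

[0,6] S   >
  [0,1] "some" : S/(S\N)
  [1,6] S\N   >
    [1,4] (S\N)/(PP/NP)   >
      [1,2] "from" : ((S\N)/(PP/NP))/PP
      [2,4] PP   >
        [2,3] "which" : PP/(PP\S)
        [3,4] "no" : PP\S
    [4,6] PP/NP   <
      [4,5] "sent" : N
      [5,6] "in" : (PP/NP)\N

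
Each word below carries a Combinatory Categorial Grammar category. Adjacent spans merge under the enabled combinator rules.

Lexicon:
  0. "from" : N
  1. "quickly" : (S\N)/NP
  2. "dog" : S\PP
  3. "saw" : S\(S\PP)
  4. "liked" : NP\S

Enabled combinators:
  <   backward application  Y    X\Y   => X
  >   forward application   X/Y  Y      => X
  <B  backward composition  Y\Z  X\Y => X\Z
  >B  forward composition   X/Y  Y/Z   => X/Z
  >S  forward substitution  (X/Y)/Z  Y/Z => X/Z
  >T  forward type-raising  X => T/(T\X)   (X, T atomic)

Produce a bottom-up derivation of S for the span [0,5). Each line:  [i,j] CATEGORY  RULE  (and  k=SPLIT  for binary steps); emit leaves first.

[0,1] N  lex  "from"
[1,2] (S\N)/NP  lex  "quickly"
[2,3] S\PP  lex  "dog"
[3,4] S\(S\PP)  lex  "saw"
[2,4] S  <  k=3
[4,5] NP\S  lex  "liked"
[2,5] NP  <  k=4
[1,5] S\N  >  k=2
[0,5] S  <  k=1

[0,5] S   <
  [0,1] "from" : N
  [1,5] S\N   >
    [1,2] "quickly" : (S\N)/NP
    [2,5] NP   <
      [2,4] S   <
        [2,3] "dog" : S\PP
        [3,4] "saw" : S\(S\PP)
      [4,5] "liked" : NP\S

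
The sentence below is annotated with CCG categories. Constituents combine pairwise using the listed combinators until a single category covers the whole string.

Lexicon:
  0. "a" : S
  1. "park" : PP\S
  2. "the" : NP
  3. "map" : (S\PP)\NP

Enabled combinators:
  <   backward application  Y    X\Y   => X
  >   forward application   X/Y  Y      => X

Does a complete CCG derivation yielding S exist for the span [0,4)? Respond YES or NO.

YES

[0,4] S   <
  [0,2] PP   <
    [0,1] "a" : S
    [1,2] "park" : PP\S
  [2,4] S\PP   <
    [2,3] "the" : NP
    [3,4] "map" : (S\PP)\NP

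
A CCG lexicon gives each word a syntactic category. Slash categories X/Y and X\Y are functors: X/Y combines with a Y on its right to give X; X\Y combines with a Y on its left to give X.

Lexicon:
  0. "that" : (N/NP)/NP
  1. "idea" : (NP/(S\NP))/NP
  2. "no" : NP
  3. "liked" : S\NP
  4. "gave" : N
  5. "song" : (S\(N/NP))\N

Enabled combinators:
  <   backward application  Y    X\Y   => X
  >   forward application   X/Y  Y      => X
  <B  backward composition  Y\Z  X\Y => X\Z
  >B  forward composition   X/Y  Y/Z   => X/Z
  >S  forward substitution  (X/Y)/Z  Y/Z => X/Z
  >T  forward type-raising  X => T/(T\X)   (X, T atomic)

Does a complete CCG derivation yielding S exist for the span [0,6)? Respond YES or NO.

YES

[0,6] S   <
  [0,4] N/NP   >
    [0,1] "that" : (N/NP)/NP
    [1,4] NP   >
      [1,3] NP/(S\NP)   >
        [1,2] "idea" : (NP/(S\NP))/NP
        [2,3] "no" : NP
      [3,4] "liked" : S\NP
  [4,6] S\(N/NP)   <
    [4,5] "gave" : N
    [5,6] "song" : (S\(N/NP))\N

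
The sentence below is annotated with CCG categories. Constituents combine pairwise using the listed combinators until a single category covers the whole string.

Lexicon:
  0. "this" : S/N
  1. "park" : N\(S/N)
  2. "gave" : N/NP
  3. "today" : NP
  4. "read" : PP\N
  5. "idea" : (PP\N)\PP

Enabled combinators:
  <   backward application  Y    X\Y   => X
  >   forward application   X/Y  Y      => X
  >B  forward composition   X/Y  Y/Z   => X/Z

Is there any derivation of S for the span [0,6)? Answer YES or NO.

NO

S/N N\(S/N) N/NP NP PP\N (PP\N)\PP
CKY chart[0,6] = {PP}; S ∉ chart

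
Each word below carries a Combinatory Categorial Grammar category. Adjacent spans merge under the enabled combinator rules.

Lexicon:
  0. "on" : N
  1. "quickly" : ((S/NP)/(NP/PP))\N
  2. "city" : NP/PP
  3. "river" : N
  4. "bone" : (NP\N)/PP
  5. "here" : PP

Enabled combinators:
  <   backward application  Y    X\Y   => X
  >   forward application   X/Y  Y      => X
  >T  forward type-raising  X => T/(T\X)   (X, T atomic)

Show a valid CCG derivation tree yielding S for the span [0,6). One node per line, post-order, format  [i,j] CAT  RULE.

[0,1] N  lex  "on"
[1,2] ((S/NP)/(NP/PP))\N  lex  "quickly"
[0,2] (S/NP)/(NP/PP)  <  k=1
[2,3] NP/PP  lex  "city"
[0,3] S/NP  >  k=2
[3,4] N  lex  "river"
[4,5] (NP\N)/PP  lex  "bone"
[5,6] PP  lex  "here"
[4,6] NP\N  >  k=5
[3,6] NP  <  k=4
[0,6] S  >  k=3

[0,6] S   >
  [0,3] S/NP   >
    [0,2] (S/NP)/(NP/PP)   <
      [0,1] "on" : N
      [1,2] "quickly" : ((S/NP)/(NP/PP))\N
    [2,3] "city" : NP/PP
  [3,6] NP   <
    [3,4] "river" : N
    [4,6] NP\N   >
      [4,5] "bone" : (NP\N)/PP
      [5,6] "here" : PP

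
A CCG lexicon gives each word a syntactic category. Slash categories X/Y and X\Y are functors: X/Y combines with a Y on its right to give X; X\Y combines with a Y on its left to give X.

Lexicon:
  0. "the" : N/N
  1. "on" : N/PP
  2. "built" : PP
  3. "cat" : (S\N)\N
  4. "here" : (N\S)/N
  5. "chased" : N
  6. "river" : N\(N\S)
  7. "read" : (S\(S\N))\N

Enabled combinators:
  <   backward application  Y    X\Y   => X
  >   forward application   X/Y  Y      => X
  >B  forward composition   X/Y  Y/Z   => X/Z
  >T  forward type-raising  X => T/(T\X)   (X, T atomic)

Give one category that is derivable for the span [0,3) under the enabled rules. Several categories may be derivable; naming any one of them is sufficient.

[0,8] S   <
  [0,4] S\N   <
    [0,3] N   >
      [0,2] N/PP   >B
        [0,1] "the" : N/N
        [1,2] "on" : N/PP
      [2,3] "built" : PP
    [3,4] "cat" : (S\N)\N
  [4,8] S\(S\N)   <
    [4,7] N   <
      [4,6] N\S   >
        [4,5] "here" : (N\S)/N
        [5,6] "chased" : N
      [6,7] "river" : N\(N\S)
    [7,8] "read" : (S\(S\N))\N

N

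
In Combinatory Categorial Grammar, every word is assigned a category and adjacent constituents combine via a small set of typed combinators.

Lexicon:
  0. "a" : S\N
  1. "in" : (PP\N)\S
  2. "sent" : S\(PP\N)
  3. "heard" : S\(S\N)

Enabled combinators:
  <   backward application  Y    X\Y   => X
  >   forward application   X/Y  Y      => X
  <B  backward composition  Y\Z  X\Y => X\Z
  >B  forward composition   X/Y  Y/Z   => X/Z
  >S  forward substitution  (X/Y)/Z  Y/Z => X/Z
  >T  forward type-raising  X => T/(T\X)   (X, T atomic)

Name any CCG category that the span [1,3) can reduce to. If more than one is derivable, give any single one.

[0,4] S   <
  [0,3] S\N   <B
    [0,1] "a" : S\N
    [1,3] S\S   <B
      [1,2] "in" : (PP\N)\S
      [2,3] "sent" : S\(PP\N)
  [3,4] "heard" : S\(S\N)

S\S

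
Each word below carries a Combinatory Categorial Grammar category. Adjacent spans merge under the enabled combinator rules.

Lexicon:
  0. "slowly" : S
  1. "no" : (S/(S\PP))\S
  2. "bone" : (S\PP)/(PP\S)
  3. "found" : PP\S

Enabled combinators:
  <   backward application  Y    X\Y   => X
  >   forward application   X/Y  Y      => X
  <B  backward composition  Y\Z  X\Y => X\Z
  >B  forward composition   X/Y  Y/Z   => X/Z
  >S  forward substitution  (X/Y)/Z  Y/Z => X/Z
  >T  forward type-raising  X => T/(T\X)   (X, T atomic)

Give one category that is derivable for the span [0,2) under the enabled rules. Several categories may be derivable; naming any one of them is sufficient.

[0,4] S   >
  [0,2] S/(S\PP)   <
    [0,1] "slowly" : S
    [1,2] "no" : (S/(S\PP))\S
  [2,4] S\PP   >
    [2,3] "bone" : (S\PP)/(PP\S)
    [3,4] "found" : PP\S

S/(S\PP)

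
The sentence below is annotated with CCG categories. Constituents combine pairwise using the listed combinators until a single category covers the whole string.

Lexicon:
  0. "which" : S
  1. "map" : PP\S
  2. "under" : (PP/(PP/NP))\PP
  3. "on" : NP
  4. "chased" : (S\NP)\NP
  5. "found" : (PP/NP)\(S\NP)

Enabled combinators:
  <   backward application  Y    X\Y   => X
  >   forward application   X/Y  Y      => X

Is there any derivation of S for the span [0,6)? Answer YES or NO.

NO

S PP\S (PP/(PP/NP))\PP NP (S\NP)\NP (PP/NP)\(S\NP)
CKY chart[0,6] = {PP}; S ∉ chart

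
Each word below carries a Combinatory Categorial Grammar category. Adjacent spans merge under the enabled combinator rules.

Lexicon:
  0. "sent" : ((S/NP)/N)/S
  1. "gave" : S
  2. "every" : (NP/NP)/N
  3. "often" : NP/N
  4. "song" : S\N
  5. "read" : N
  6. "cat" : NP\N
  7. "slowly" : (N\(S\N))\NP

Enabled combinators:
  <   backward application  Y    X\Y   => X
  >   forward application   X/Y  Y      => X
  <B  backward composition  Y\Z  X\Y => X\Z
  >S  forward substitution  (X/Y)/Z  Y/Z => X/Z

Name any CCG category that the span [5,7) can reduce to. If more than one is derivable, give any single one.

NP

[0,8] S   >
  [0,4] S/N   >S
    [0,2] (S/NP)/N   >
      [0,1] "sent" : ((S/NP)/N)/S
      [1,2] "gave" : S
    [2,4] NP/N   >S
      [2,3] "every" : (NP/NP)/N
      [3,4] "often" : NP/N
  [4,8] N   <
    [4,5] "song" : S\N
    [5,8] N\(S\N)   <
      [5,7] NP   <
        [5,6] "read" : N
        [6,7] "cat" : NP\N
      [7,8] "slowly" : (N\(S\N))\NP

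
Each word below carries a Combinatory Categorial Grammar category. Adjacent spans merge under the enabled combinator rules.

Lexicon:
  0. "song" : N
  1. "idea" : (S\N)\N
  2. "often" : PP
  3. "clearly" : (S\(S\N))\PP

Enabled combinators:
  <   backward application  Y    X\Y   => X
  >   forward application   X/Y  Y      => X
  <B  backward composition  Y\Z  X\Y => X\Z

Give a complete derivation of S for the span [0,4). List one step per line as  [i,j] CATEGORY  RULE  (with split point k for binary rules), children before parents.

[0,4] S   <
  [0,2] S\N   <
    [0,1] "song" : N
    [1,2] "idea" : (S\N)\N
  [2,4] S\(S\N)   <
    [2,3] "often" : PP
    [3,4] "clearly" : (S\(S\N))\PP

[0,1] N  lex  "song"
[1,2] (S\N)\N  lex  "idea"
[0,2] S\N  <  k=1
[2,3] PP  lex  "often"
[3,4] (S\(S\N))\PP  lex  "clearly"
[2,4] S\(S\N)  <  k=3
[0,4] S  <  k=2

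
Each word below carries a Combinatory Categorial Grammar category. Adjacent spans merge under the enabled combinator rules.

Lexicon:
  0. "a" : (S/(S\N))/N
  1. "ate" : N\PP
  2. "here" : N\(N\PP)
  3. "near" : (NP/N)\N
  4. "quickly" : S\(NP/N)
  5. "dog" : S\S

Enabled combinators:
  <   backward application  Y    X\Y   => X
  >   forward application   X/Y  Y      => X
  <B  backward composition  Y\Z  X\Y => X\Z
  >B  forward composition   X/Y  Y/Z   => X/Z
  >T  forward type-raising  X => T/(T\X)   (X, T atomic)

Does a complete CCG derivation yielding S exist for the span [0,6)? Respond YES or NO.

YES

[0,6] S   >
  [0,3] S/(S\N)   >
    [0,1] "a" : (S/(S\N))/N
    [1,3] N   <
      [1,2] "ate" : N\PP
      [2,3] "here" : N\(N\PP)
  [3,6] S\N   <B
    [3,5] S\N   <B
      [3,4] "near" : (NP/N)\N
      [4,5] "quickly" : S\(NP/N)
    [5,6] "dog" : S\S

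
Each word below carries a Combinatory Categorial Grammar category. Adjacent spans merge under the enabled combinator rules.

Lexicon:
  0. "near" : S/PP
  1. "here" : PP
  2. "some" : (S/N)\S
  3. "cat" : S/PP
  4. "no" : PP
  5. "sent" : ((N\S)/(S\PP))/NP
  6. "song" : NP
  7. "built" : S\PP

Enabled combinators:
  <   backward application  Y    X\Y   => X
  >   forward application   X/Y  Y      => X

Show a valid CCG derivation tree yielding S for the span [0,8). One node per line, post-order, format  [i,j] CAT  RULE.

[0,8] S   >
  [0,3] S/N   <
    [0,2] S   >
      [0,1] "near" : S/PP
      [1,2] "here" : PP
    [2,3] "some" : (S/N)\S
  [3,8] N   <
    [3,5] S   >
      [3,4] "cat" : S/PP
      [4,5] "no" : PP
    [5,8] N\S   >
      [5,7] (N\S)/(S\PP)   >
        [5,6] "sent" : ((N\S)/(S\PP))/NP
        [6,7] "song" : NP
      [7,8] "built" : S\PP

[0,1] S/PP  lex  "near"
[1,2] PP  lex  "here"
[0,2] S  >  k=1
[2,3] (S/N)\S  lex  "some"
[0,3] S/N  <  k=2
[3,4] S/PP  lex  "cat"
[4,5] PP  lex  "no"
[3,5] S  >  k=4
[5,6] ((N\S)/(S\PP))/NP  lex  "sent"
[6,7] NP  lex  "song"
[5,7] (N\S)/(S\PP)  >  k=6
[7,8] S\PP  lex  "built"
[5,8] N\S  >  k=7
[3,8] N  <  k=5
[0,8] S  >  k=3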